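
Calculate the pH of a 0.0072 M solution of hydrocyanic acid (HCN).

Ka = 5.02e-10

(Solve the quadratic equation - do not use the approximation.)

x² + Ka×x - Ka×C = 0. Using quadratic formula: [H⁺] = 1.9009e-06

pH = 5.72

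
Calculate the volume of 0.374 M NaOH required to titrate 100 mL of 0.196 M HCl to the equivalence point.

At equivalence: moles acid = moles base. moles HCl = 0.196 × 100/1000 = 0.0196 mol. V_base = moles / 0.374 × 1000 = 52.4 mL.

V_{base} = 52.4 mL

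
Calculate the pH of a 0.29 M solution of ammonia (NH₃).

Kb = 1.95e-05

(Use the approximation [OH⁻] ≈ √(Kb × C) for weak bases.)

[OH⁻] = √(Kb × C) = √(1.95e-05 × 0.29) = 2.3780e-03. pOH = 2.62, pH = 14 - pOH

pH = 11.38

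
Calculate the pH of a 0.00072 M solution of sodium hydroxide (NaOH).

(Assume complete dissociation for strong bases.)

[OH⁻] = 0.00072 M for strong base. pOH = -log[OH⁻] = 3.14, pH = 14 - pOH

pH = 10.86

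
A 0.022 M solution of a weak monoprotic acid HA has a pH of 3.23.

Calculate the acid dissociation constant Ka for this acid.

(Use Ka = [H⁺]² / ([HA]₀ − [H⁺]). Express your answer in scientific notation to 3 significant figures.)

[H⁺] = 10^(−pH) = 10^(−3.23) = 5.888e-04 M. For HA ⇌ H⁺ + A⁻, Ka = [H⁺][A⁻]/[HA] = [H⁺]² / ([HA]₀ − [H⁺]) = (5.888e-04)² / (0.022 − 5.888e-04) = 1.62e-05.

K_a = 1.62e-05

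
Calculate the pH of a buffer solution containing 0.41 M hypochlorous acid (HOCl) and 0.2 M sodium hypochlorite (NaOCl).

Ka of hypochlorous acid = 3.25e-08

pKa = -log(3.25e-08) = 7.49. pH = pKa + log([A⁻]/[HA]) = 7.49 + log(0.2/0.41)

pH = 7.18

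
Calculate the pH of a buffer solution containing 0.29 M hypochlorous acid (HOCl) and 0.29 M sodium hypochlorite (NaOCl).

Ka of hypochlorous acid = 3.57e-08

pKa = -log(3.57e-08) = 7.45. pH = pKa + log([A⁻]/[HA]) = 7.45 + log(0.29/0.29)

pH = 7.45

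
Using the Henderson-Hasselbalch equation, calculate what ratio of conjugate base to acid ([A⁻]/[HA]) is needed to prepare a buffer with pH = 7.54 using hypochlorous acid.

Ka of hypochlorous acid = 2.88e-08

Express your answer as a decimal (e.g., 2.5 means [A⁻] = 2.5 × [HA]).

pKa = -log(2.88e-08) = 7.5406. pH = pKa + log([A⁻]/[HA]), so log([A⁻]/[HA]) = pH − pKa = 7.54 − 7.5406 = -0.0006. [A⁻]/[HA] = 10^(-0.0006) = 0.999

[A⁻]/[HA] = 0.999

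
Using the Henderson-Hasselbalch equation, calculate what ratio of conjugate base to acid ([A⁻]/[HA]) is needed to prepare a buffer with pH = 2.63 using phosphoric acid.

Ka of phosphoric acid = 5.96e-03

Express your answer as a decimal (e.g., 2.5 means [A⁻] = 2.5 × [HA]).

pKa = -log(5.96e-03) = 2.2248. pH = pKa + log([A⁻]/[HA]), so log([A⁻]/[HA]) = pH − pKa = 2.63 − 2.2248 = 0.4052. [A⁻]/[HA] = 10^(0.4052) = 2.54

[A⁻]/[HA] = 2.54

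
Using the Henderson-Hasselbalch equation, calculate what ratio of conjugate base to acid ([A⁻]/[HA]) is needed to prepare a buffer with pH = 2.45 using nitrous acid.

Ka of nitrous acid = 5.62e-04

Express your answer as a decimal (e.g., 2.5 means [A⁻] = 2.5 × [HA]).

pKa = -log(5.62e-04) = 3.2503. pH = pKa + log([A⁻]/[HA]), so log([A⁻]/[HA]) = pH − pKa = 2.45 − 3.2503 = -0.8003. [A⁻]/[HA] = 10^(-0.8003) = 0.158

[A⁻]/[HA] = 0.158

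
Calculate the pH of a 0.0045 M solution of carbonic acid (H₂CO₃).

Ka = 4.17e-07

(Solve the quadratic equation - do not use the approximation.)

x² + Ka×x - Ka×C = 0. Using quadratic formula: [H⁺] = 4.3111e-05

pH = 4.37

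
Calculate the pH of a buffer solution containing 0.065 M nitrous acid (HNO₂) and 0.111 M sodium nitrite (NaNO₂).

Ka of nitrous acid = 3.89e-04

pKa = -log(3.89e-04) = 3.41. pH = pKa + log([A⁻]/[HA]) = 3.41 + log(0.111/0.065)

pH = 3.64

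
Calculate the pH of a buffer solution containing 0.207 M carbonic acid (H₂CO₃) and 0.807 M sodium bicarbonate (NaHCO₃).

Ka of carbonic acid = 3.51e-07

pKa = -log(3.51e-07) = 6.45. pH = pKa + log([A⁻]/[HA]) = 6.45 + log(0.807/0.207)

pH = 7.05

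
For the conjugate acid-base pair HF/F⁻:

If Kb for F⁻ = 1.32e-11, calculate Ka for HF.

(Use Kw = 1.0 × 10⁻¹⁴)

For a conjugate pair Ka × Kb = Kw, so Ka = Kw/Kb = 1.0 × 10⁻¹⁴ / 1.32e-11 = 7.58e-04.

K_a = 7.58e-04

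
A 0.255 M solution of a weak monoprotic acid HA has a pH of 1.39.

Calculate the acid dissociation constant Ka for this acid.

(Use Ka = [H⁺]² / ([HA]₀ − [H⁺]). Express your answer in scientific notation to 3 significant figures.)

[H⁺] = 10^(−pH) = 10^(−1.39) = 4.074e-02 M. For HA ⇌ H⁺ + A⁻, Ka = [H⁺][A⁻]/[HA] = [H⁺]² / ([HA]₀ − [H⁺]) = (4.074e-02)² / (0.255 − 4.074e-02) = 7.75e-03.

K_a = 7.75e-03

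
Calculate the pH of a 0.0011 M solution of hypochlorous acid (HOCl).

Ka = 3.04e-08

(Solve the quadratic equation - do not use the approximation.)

x² + Ka×x - Ka×C = 0. Using quadratic formula: [H⁺] = 5.7676e-06

pH = 5.24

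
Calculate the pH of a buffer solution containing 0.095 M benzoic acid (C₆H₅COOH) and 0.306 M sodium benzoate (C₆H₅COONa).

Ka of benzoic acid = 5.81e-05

pKa = -log(5.81e-05) = 4.24. pH = pKa + log([A⁻]/[HA]) = 4.24 + log(0.306/0.095)

pH = 4.74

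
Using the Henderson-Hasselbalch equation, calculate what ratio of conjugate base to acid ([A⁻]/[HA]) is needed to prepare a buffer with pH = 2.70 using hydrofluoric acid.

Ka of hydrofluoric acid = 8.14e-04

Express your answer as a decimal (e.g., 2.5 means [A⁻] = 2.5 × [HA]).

pKa = -log(8.14e-04) = 3.0894. pH = pKa + log([A⁻]/[HA]), so log([A⁻]/[HA]) = pH − pKa = 2.70 − 3.0894 = -0.3894. [A⁻]/[HA] = 10^(-0.3894) = 0.408

[A⁻]/[HA] = 0.408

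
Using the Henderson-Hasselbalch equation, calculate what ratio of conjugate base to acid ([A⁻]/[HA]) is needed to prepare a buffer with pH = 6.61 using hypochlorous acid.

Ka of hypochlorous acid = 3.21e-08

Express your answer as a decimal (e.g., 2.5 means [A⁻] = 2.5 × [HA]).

pKa = -log(3.21e-08) = 7.4935. pH = pKa + log([A⁻]/[HA]), so log([A⁻]/[HA]) = pH − pKa = 6.61 − 7.4935 = -0.8835. [A⁻]/[HA] = 10^(-0.8835) = 0.131

[A⁻]/[HA] = 0.131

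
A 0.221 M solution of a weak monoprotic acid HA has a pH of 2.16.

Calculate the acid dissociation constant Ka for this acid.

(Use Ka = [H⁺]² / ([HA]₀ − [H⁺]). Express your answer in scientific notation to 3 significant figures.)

[H⁺] = 10^(−pH) = 10^(−2.16) = 6.918e-03 M. For HA ⇌ H⁺ + A⁻, Ka = [H⁺][A⁻]/[HA] = [H⁺]² / ([HA]₀ − [H⁺]) = (6.918e-03)² / (0.221 − 6.918e-03) = 2.24e-04.

K_a = 2.24e-04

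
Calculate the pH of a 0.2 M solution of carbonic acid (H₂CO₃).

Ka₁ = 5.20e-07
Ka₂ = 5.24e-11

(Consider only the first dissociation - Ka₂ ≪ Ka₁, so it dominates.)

First dissociation dominates. From Ka₁ = [H⁺][HA⁻]/[H₂A], x² + Ka₁·x − Ka₁·C = 0 with C = 0.2 M and Ka₁ = 5.20e-07. Solving: [H⁺] = (−Ka₁ + √(Ka₁² + 4·Ka₁·C)) / 2 = 3.2223e-04 M. pH = -log(3.2223e-04) = 3.49.

pH = 3.49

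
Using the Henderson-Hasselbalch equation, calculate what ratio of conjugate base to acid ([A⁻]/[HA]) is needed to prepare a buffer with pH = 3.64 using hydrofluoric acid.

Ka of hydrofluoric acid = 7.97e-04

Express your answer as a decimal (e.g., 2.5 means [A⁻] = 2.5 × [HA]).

pKa = -log(7.97e-04) = 3.0985. pH = pKa + log([A⁻]/[HA]), so log([A⁻]/[HA]) = pH − pKa = 3.64 − 3.0985 = 0.5415. [A⁻]/[HA] = 10^(0.5415) = 3.48

[A⁻]/[HA] = 3.48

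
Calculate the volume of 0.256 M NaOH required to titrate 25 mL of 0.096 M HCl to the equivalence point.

At equivalence: moles acid = moles base. moles HCl = 0.096 × 25/1000 = 0.0024 mol. V_base = moles / 0.256 × 1000 = 9.4 mL.

V_{base} = 9.4 mL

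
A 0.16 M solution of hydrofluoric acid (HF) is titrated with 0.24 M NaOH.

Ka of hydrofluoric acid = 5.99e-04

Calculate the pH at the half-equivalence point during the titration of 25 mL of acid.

At half-equivalence [HA] = [A⁻], so Henderson-Hasselbalch gives pH = pKa = -log(5.99e-04) = 3.22.

pH = pKa = 3.22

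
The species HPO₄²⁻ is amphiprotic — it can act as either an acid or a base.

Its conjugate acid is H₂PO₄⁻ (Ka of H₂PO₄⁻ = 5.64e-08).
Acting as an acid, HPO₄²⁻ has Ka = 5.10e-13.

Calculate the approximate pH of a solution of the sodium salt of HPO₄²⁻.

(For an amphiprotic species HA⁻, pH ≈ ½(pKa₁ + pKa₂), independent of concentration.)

pKa₁ = -log(5.64e-08) = 7.25; pKa₂ = -log(5.10e-13) = 12.29. For an amphiprotic species, pH ≈ ½(pKa₁ + pKa₂) = ½(7.25 + 12.29) = 9.77.

pH = 9.77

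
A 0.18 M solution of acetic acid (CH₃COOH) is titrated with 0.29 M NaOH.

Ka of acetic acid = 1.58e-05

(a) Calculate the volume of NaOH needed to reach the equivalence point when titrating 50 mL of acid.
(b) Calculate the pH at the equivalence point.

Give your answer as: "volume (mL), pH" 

moles acid = 0.18 × 50/1000 = 0.009 mol; V_base = moles/0.29 × 1000 = 31.0 mL. At equivalence only the conjugate base is present: [A⁻] = 0.009/0.081 = 1.1106e-01 M. Kb = Kw/Ka = 6.33e-10; [OH⁻] = √(Kb × [A⁻]) = 8.3841e-06; pOH = 5.08; pH = 14 - pOH = 8.92.

V = 31.0 mL, pH = 8.92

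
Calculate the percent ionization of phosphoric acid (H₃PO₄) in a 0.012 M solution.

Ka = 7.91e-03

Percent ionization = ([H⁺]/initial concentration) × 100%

Using Ka equilibrium: x² + Ka×x - Ka×C = 0. Solving: [H⁺] = 6.5598e-03. Percent = (6.5598e-03/0.012) × 100

Percent ionization = 54.7%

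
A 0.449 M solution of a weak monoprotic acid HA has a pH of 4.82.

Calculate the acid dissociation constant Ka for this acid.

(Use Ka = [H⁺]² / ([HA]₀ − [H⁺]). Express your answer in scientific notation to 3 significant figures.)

[H⁺] = 10^(−pH) = 10^(−4.82) = 1.514e-05 M. For HA ⇌ H⁺ + A⁻, Ka = [H⁺][A⁻]/[HA] = [H⁺]² / ([HA]₀ − [H⁺]) = (1.514e-05)² / (0.449 − 1.514e-05) = 5.10e-10.

K_a = 5.10e-10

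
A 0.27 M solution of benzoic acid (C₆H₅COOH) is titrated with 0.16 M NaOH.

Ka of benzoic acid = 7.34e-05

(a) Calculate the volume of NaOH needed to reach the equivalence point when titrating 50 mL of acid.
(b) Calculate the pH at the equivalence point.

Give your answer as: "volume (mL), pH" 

moles acid = 0.27 × 50/1000 = 0.0135 mol; V_base = moles/0.16 × 1000 = 84.4 mL. At equivalence only the conjugate base is present: [A⁻] = 0.0135/0.134 = 1.0047e-01 M. Kb = Kw/Ka = 1.36e-10; [OH⁻] = √(Kb × [A⁻]) = 3.6996e-06; pOH = 5.43; pH = 14 - pOH = 8.57.

V = 84.4 mL, pH = 8.57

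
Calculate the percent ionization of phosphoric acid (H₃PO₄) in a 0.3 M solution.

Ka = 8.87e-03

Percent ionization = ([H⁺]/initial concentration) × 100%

Using Ka equilibrium: x² + Ka×x - Ka×C = 0. Solving: [H⁺] = 4.7340e-02. Percent = (4.7340e-02/0.3) × 100

Percent ionization = 15.8%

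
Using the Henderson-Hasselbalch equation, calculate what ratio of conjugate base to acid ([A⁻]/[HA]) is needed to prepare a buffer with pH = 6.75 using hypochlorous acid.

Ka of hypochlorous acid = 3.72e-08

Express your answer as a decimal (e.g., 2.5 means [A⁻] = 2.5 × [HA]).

pKa = -log(3.72e-08) = 7.4295. pH = pKa + log([A⁻]/[HA]), so log([A⁻]/[HA]) = pH − pKa = 6.75 − 7.4295 = -0.6795. [A⁻]/[HA] = 10^(-0.6795) = 0.209

[A⁻]/[HA] = 0.209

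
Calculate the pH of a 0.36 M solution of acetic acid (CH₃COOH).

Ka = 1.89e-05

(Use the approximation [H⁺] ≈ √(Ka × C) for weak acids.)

[H⁺] = √(Ka × C) = √(1.89e-05 × 0.36) = 2.6084e-03. pH = -log(2.6084e-03)

pH = 2.58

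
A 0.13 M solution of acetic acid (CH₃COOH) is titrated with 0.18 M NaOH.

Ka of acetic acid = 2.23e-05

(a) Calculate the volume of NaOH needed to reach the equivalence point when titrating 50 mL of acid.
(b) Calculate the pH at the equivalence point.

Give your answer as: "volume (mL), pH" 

moles acid = 0.13 × 50/1000 = 0.0065 mol; V_base = moles/0.18 × 1000 = 36.1 mL. At equivalence only the conjugate base is present: [A⁻] = 0.0065/0.086 = 7.5484e-02 M. Kb = Kw/Ka = 4.48e-10; [OH⁻] = √(Kb × [A⁻]) = 5.8180e-06; pOH = 5.24; pH = 14 - pOH = 8.76.

V = 36.1 mL, pH = 8.76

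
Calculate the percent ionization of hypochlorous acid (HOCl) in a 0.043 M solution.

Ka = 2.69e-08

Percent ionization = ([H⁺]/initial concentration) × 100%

Using Ka equilibrium: x² + Ka×x - Ka×C = 0. Solving: [H⁺] = 3.3997e-05. Percent = (3.3997e-05/0.043) × 100

Percent ionization = 0.0791%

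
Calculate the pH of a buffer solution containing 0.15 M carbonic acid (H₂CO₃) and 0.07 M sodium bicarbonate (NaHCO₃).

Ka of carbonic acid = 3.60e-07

pKa = -log(3.60e-07) = 6.44. pH = pKa + log([A⁻]/[HA]) = 6.44 + log(0.07/0.15)

pH = 6.11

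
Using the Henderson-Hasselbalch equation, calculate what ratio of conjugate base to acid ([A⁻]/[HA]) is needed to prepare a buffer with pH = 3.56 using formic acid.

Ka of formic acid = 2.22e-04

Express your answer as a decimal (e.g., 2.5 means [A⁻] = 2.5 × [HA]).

pKa = -log(2.22e-04) = 3.6536. pH = pKa + log([A⁻]/[HA]), so log([A⁻]/[HA]) = pH − pKa = 3.56 − 3.6536 = -0.0936. [A⁻]/[HA] = 10^(-0.0936) = 0.806

[A⁻]/[HA] = 0.806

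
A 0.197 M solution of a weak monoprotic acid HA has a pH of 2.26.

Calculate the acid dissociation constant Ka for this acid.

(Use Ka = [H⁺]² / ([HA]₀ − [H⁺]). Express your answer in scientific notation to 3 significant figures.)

[H⁺] = 10^(−pH) = 10^(−2.26) = 5.495e-03 M. For HA ⇌ H⁺ + A⁻, Ka = [H⁺][A⁻]/[HA] = [H⁺]² / ([HA]₀ − [H⁺]) = (5.495e-03)² / (0.197 − 5.495e-03) = 1.58e-04.

K_a = 1.58e-04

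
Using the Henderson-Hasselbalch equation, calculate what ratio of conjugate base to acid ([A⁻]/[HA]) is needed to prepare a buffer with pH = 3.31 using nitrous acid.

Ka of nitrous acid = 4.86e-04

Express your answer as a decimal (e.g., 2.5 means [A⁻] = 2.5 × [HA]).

pKa = -log(4.86e-04) = 3.3134. pH = pKa + log([A⁻]/[HA]), so log([A⁻]/[HA]) = pH − pKa = 3.31 − 3.3134 = -0.0034. [A⁻]/[HA] = 10^(-0.0034) = 0.992

[A⁻]/[HA] = 0.992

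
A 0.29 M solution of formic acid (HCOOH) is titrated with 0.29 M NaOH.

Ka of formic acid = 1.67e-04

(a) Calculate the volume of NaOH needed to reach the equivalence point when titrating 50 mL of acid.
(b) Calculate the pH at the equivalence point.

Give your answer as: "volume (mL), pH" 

moles acid = 0.29 × 50/1000 = 0.0145 mol; V_base = moles/0.29 × 1000 = 50.0 mL. At equivalence only the conjugate base is present: [A⁻] = 0.0145/0.100 = 1.4500e-01 M. Kb = Kw/Ka = 5.99e-11; [OH⁻] = √(Kb × [A⁻]) = 2.9466e-06; pOH = 5.53; pH = 14 - pOH = 8.47.

V = 50.0 mL, pH = 8.47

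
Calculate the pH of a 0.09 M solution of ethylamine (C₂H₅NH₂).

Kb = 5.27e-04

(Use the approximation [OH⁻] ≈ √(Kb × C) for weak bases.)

[OH⁻] = √(Kb × C) = √(5.27e-04 × 0.09) = 6.8869e-03. pOH = 2.16, pH = 14 - pOH

pH = 11.84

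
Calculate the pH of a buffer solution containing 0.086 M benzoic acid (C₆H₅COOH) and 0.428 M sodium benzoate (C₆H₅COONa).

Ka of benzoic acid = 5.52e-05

pKa = -log(5.52e-05) = 4.26. pH = pKa + log([A⁻]/[HA]) = 4.26 + log(0.428/0.086)

pH = 4.96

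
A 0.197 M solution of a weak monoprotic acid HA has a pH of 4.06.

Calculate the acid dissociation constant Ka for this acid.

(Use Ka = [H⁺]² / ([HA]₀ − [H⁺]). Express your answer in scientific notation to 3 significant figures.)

[H⁺] = 10^(−pH) = 10^(−4.06) = 8.710e-05 M. For HA ⇌ H⁺ + A⁻, Ka = [H⁺][A⁻]/[HA] = [H⁺]² / ([HA]₀ − [H⁺]) = (8.710e-05)² / (0.197 − 8.710e-05) = 3.85e-08.

K_a = 3.85e-08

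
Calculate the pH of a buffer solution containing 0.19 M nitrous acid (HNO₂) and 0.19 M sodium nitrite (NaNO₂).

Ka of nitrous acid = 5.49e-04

pKa = -log(5.49e-04) = 3.26. pH = pKa + log([A⁻]/[HA]) = 3.26 + log(0.19/0.19)

pH = 3.26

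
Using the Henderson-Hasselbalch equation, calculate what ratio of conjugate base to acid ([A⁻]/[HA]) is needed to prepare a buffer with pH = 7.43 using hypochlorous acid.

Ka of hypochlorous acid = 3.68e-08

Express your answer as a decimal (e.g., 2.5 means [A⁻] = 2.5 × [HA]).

pKa = -log(3.68e-08) = 7.4342. pH = pKa + log([A⁻]/[HA]), so log([A⁻]/[HA]) = pH − pKa = 7.43 − 7.4342 = -0.0042. [A⁻]/[HA] = 10^(-0.0042) = 0.990

[A⁻]/[HA] = 0.990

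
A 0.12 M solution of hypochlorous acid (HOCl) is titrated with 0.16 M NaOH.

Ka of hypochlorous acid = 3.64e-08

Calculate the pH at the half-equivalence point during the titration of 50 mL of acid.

At half-equivalence [HA] = [A⁻], so Henderson-Hasselbalch gives pH = pKa = -log(3.64e-08) = 7.44.

pH = pKa = 7.44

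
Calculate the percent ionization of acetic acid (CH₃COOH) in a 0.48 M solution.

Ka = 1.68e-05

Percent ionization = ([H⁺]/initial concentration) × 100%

Using Ka equilibrium: x² + Ka×x - Ka×C = 0. Solving: [H⁺] = 2.8313e-03. Percent = (2.8313e-03/0.48) × 100

Percent ionization = 0.59%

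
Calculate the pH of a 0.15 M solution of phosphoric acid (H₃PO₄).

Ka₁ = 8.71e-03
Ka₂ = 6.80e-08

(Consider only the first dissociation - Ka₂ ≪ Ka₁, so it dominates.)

First dissociation dominates. From Ka₁ = [H⁺][HA⁻]/[H₂A], x² + Ka₁·x − Ka₁·C = 0 with C = 0.15 M and Ka₁ = 8.71e-03. Solving: [H⁺] = (−Ka₁ + √(Ka₁² + 4·Ka₁·C)) / 2 = 3.2052e-02 M. pH = -log(3.2052e-02) = 1.49.

pH = 1.49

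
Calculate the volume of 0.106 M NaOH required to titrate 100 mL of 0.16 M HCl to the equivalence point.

At equivalence: moles acid = moles base. moles HCl = 0.16 × 100/1000 = 0.016 mol. V_base = moles / 0.106 × 1000 = 150.9 mL.

V_{base} = 150.9 mL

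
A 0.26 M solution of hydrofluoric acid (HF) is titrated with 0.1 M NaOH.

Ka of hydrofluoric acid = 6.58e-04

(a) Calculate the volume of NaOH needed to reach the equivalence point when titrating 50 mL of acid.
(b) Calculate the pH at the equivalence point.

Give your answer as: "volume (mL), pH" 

moles acid = 0.26 × 50/1000 = 0.013 mol; V_base = moles/0.1 × 1000 = 130.0 mL. At equivalence only the conjugate base is present: [A⁻] = 0.013/0.180 = 7.2222e-02 M. Kb = Kw/Ka = 1.52e-11; [OH⁻] = √(Kb × [A⁻]) = 1.0477e-06; pOH = 5.98; pH = 14 - pOH = 8.02.

V = 130.0 mL, pH = 8.02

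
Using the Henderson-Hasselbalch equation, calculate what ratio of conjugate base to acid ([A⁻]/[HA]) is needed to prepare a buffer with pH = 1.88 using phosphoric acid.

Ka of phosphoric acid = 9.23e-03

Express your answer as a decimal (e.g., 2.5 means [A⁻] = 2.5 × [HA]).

pKa = -log(9.23e-03) = 2.0348. pH = pKa + log([A⁻]/[HA]), so log([A⁻]/[HA]) = pH − pKa = 1.88 − 2.0348 = -0.1548. [A⁻]/[HA] = 10^(-0.1548) = 0.700

[A⁻]/[HA] = 0.700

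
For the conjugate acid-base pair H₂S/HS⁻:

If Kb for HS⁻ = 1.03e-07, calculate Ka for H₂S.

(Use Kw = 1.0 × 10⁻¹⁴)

For a conjugate pair Ka × Kb = Kw, so Ka = Kw/Kb = 1.0 × 10⁻¹⁴ / 1.03e-07 = 9.71e-08.

K_a = 9.71e-08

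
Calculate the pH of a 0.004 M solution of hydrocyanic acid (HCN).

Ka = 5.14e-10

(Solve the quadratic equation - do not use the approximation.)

x² + Ka×x - Ka×C = 0. Using quadratic formula: [H⁺] = 1.4336e-06

pH = 5.84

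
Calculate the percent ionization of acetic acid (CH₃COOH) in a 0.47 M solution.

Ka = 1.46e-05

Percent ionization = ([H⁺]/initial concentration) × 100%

Using Ka equilibrium: x² + Ka×x - Ka×C = 0. Solving: [H⁺] = 2.6123e-03. Percent = (2.6123e-03/0.47) × 100

Percent ionization = 0.556%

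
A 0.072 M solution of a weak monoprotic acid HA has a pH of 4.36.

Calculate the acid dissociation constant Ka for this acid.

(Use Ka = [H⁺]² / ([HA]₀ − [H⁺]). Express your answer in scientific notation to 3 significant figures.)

[H⁺] = 10^(−pH) = 10^(−4.36) = 4.365e-05 M. For HA ⇌ H⁺ + A⁻, Ka = [H⁺][A⁻]/[HA] = [H⁺]² / ([HA]₀ − [H⁺]) = (4.365e-05)² / (0.072 − 4.365e-05) = 2.65e-08.

K_a = 2.65e-08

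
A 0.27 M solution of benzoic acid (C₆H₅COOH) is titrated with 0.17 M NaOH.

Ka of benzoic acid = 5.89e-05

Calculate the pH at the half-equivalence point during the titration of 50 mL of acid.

At half-equivalence [HA] = [A⁻], so Henderson-Hasselbalch gives pH = pKa = -log(5.89e-05) = 4.23.

pH = pKa = 4.23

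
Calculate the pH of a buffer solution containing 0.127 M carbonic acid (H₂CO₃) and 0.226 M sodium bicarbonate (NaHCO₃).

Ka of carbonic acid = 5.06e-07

pKa = -log(5.06e-07) = 6.30. pH = pKa + log([A⁻]/[HA]) = 6.30 + log(0.226/0.127)

pH = 6.55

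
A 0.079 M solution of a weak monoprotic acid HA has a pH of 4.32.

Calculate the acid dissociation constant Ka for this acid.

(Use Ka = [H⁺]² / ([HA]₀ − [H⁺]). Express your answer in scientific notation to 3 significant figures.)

[H⁺] = 10^(−pH) = 10^(−4.32) = 4.786e-05 M. For HA ⇌ H⁺ + A⁻, Ka = [H⁺][A⁻]/[HA] = [H⁺]² / ([HA]₀ − [H⁺]) = (4.786e-05)² / (0.079 − 4.786e-05) = 2.90e-08.

K_a = 2.90e-08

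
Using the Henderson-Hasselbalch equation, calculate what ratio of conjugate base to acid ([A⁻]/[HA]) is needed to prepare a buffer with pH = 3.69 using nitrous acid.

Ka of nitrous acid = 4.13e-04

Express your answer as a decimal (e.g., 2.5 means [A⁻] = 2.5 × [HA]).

pKa = -log(4.13e-04) = 3.3840. pH = pKa + log([A⁻]/[HA]), so log([A⁻]/[HA]) = pH − pKa = 3.69 − 3.3840 = 0.3060. [A⁻]/[HA] = 10^(0.3060) = 2.02

[A⁻]/[HA] = 2.02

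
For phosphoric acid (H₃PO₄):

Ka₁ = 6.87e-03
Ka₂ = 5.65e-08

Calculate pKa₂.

pKa₂ = -log(Ka₂) = -log(5.65e-08) = 7.25.

pK_{a2} = 7.25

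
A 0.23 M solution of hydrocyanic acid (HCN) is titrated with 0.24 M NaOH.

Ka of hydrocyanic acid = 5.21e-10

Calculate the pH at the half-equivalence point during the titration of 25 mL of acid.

At half-equivalence [HA] = [A⁻], so Henderson-Hasselbalch gives pH = pKa = -log(5.21e-10) = 9.28.

pH = pKa = 9.28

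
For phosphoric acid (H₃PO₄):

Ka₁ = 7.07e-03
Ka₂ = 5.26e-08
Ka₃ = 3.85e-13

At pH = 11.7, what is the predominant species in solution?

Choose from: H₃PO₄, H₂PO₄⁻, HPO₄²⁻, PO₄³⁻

pKa₁ = 2.15, pKa₂ = 7.28, pKa₃ = 12.41. For a polyprotic acid the predominant species crosses at each pKa: below pKa_n the protonated form dominates, above it the deprotonated form does. At pH = 11.7, the predominant species is HPO₄²⁻.

HPO₄²⁻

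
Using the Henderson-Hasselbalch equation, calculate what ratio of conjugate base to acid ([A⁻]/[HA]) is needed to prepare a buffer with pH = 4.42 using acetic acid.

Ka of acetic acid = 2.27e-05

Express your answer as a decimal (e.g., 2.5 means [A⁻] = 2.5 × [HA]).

pKa = -log(2.27e-05) = 4.6440. pH = pKa + log([A⁻]/[HA]), so log([A⁻]/[HA]) = pH − pKa = 4.42 − 4.6440 = -0.2240. [A⁻]/[HA] = 10^(-0.2240) = 0.597

[A⁻]/[HA] = 0.597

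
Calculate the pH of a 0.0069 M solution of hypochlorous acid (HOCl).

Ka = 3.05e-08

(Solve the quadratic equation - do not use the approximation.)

x² + Ka×x - Ka×C = 0. Using quadratic formula: [H⁺] = 1.4492e-05

pH = 4.84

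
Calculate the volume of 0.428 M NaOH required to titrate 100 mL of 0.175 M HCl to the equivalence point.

At equivalence: moles acid = moles base. moles HCl = 0.175 × 100/1000 = 0.0175 mol. V_base = moles / 0.428 × 1000 = 40.9 mL.

V_{base} = 40.9 mL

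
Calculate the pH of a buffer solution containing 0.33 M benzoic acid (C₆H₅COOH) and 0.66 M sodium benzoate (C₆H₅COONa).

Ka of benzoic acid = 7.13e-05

pKa = -log(7.13e-05) = 4.15. pH = pKa + log([A⁻]/[HA]) = 4.15 + log(0.66/0.33)

pH = 4.45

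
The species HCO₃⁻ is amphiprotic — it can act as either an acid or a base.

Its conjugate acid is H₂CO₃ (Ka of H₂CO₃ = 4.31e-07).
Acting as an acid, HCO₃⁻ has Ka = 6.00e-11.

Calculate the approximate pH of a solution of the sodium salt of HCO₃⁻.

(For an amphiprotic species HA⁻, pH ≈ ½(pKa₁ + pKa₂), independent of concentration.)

pKa₁ = -log(4.31e-07) = 6.37; pKa₂ = -log(6.00e-11) = 10.22. For an amphiprotic species, pH ≈ ½(pKa₁ + pKa₂) = ½(6.37 + 10.22) = 8.29.

pH = 8.29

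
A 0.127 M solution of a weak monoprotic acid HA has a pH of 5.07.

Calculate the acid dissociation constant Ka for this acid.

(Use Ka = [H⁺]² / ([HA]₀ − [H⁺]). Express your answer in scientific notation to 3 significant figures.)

[H⁺] = 10^(−pH) = 10^(−5.07) = 8.511e-06 M. For HA ⇌ H⁺ + A⁻, Ka = [H⁺][A⁻]/[HA] = [H⁺]² / ([HA]₀ − [H⁺]) = (8.511e-06)² / (0.127 − 8.511e-06) = 5.70e-10.

K_a = 5.70e-10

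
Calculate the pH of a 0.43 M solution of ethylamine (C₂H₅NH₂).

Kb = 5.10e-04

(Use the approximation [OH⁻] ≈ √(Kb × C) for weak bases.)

[OH⁻] = √(Kb × C) = √(5.10e-04 × 0.43) = 1.4809e-02. pOH = 1.83, pH = 14 - pOH

pH = 12.17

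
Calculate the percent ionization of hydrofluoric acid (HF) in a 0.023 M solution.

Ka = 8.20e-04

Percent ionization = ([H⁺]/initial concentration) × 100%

Using Ka equilibrium: x² + Ka×x - Ka×C = 0. Solving: [H⁺] = 3.9521e-03. Percent = (3.9521e-03/0.023) × 100

Percent ionization = 17.2%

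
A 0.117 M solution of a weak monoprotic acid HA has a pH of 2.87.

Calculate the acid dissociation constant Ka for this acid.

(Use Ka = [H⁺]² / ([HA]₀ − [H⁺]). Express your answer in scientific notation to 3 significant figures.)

[H⁺] = 10^(−pH) = 10^(−2.87) = 1.349e-03 M. For HA ⇌ H⁺ + A⁻, Ka = [H⁺][A⁻]/[HA] = [H⁺]² / ([HA]₀ − [H⁺]) = (1.349e-03)² / (0.117 − 1.349e-03) = 1.57e-05.

K_a = 1.57e-05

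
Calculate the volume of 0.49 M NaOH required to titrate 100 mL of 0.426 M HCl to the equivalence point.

At equivalence: moles acid = moles base. moles HCl = 0.426 × 100/1000 = 0.0426 mol. V_base = moles / 0.49 × 1000 = 86.9 mL.

V_{base} = 86.9 mL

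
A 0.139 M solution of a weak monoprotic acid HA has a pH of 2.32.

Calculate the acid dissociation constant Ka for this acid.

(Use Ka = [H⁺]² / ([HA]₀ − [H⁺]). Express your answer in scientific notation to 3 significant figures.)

[H⁺] = 10^(−pH) = 10^(−2.32) = 4.786e-03 M. For HA ⇌ H⁺ + A⁻, Ka = [H⁺][A⁻]/[HA] = [H⁺]² / ([HA]₀ − [H⁺]) = (4.786e-03)² / (0.139 − 4.786e-03) = 1.71e-04.

K_a = 1.71e-04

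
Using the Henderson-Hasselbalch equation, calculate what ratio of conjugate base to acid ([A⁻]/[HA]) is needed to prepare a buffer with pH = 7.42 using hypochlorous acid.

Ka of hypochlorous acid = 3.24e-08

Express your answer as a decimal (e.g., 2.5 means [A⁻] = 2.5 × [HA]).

pKa = -log(3.24e-08) = 7.4895. pH = pKa + log([A⁻]/[HA]), so log([A⁻]/[HA]) = pH − pKa = 7.42 − 7.4895 = -0.0695. [A⁻]/[HA] = 10^(-0.0695) = 0.852

[A⁻]/[HA] = 0.852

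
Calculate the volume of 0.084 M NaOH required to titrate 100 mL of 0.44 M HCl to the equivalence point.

At equivalence: moles acid = moles base. moles HCl = 0.44 × 100/1000 = 0.044 mol. V_base = moles / 0.084 × 1000 = 523.8 mL.

V_{base} = 523.8 mL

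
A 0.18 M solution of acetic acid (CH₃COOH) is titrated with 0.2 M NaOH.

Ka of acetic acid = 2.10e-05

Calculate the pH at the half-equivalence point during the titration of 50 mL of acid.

At half-equivalence [HA] = [A⁻], so Henderson-Hasselbalch gives pH = pKa = -log(2.10e-05) = 4.68.

pH = pKa = 4.68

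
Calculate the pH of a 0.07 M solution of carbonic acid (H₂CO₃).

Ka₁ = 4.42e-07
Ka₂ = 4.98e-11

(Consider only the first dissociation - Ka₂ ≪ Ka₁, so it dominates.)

First dissociation dominates. From Ka₁ = [H⁺][HA⁻]/[H₂A], x² + Ka₁·x − Ka₁·C = 0 with C = 0.07 M and Ka₁ = 4.42e-07. Solving: [H⁺] = (−Ka₁ + √(Ka₁² + 4·Ka₁·C)) / 2 = 1.7568e-04 M. pH = -log(1.7568e-04) = 3.76.

pH = 3.76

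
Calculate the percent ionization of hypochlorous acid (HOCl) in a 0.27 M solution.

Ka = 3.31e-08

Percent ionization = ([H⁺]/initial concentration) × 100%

Using Ka equilibrium: x² + Ka×x - Ka×C = 0. Solving: [H⁺] = 9.4519e-05. Percent = (9.4519e-05/0.27) × 100

Percent ionization = 0.035%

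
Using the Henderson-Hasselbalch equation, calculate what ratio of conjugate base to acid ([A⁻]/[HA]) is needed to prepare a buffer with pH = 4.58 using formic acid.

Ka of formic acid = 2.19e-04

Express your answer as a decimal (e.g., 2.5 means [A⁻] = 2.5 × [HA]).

pKa = -log(2.19e-04) = 3.6596. pH = pKa + log([A⁻]/[HA]), so log([A⁻]/[HA]) = pH − pKa = 4.58 − 3.6596 = 0.9204. [A⁻]/[HA] = 10^(0.9204) = 8.33

[A⁻]/[HA] = 8.33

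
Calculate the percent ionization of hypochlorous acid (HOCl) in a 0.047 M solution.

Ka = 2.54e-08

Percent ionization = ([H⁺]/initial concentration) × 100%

Using Ka equilibrium: x² + Ka×x - Ka×C = 0. Solving: [H⁺] = 3.4539e-05. Percent = (3.4539e-05/0.047) × 100

Percent ionization = 0.0735%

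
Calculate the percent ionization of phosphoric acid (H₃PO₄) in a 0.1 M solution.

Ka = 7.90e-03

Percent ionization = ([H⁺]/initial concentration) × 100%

Using Ka equilibrium: x² + Ka×x - Ka×C = 0. Solving: [H⁺] = 2.4433e-02. Percent = (2.4433e-02/0.1) × 100

Percent ionization = 24.4%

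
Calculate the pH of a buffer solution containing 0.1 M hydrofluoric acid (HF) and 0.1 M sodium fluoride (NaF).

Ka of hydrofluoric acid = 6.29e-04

pKa = -log(6.29e-04) = 3.20. pH = pKa + log([A⁻]/[HA]) = 3.20 + log(0.1/0.1)

pH = 3.20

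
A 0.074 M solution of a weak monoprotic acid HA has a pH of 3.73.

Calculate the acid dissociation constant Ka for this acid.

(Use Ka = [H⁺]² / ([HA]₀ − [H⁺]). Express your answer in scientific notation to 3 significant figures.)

[H⁺] = 10^(−pH) = 10^(−3.73) = 1.862e-04 M. For HA ⇌ H⁺ + A⁻, Ka = [H⁺][A⁻]/[HA] = [H⁺]² / ([HA]₀ − [H⁺]) = (1.862e-04)² / (0.074 − 1.862e-04) = 4.70e-07.

K_a = 4.70e-07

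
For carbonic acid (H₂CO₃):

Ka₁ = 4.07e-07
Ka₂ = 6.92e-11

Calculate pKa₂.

pKa₂ = -log(Ka₂) = -log(6.92e-11) = 10.16.

pK_{a2} = 10.16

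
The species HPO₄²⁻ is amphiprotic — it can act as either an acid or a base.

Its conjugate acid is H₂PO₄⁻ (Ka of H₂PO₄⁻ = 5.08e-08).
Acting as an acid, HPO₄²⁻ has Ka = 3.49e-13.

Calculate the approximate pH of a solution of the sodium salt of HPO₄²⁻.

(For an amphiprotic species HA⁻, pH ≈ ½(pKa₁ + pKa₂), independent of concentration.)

pKa₁ = -log(5.08e-08) = 7.29; pKa₂ = -log(3.49e-13) = 12.46. For an amphiprotic species, pH ≈ ½(pKa₁ + pKa₂) = ½(7.29 + 12.46) = 9.88.

pH = 9.88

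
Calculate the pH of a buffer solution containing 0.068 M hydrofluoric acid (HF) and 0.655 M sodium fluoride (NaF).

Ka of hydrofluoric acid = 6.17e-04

pKa = -log(6.17e-04) = 3.21. pH = pKa + log([A⁻]/[HA]) = 3.21 + log(0.655/0.068)

pH = 4.19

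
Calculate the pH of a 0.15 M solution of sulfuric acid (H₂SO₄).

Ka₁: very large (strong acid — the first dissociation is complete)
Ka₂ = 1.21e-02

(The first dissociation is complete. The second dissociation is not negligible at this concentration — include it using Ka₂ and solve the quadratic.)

First dissociation is complete: [H⁺]₀ = [HSO₄⁻]₀ = C = 0.15 M. Second dissociation HSO₄⁻ ⇌ H⁺ + SO₄²⁻: let x = [SO₄²⁻]. Ka₂ = (C + x)·x / (C − x) = 1.21e-02 → x² + (C + Ka₂)·x − Ka₂·C = 0 → x² + 0.16210·x − 1.815e-03 = 0. x = (−0.16210 + √(0.16210² + 4 × 1.815e-03)) / 2 = 1.0515e-02 M. [H⁺] = C + x = 0.15 + 1.0515e-02 = 1.6051e-01 M. pH = -log(1.6051e-01) = 0.79.

pH = 0.79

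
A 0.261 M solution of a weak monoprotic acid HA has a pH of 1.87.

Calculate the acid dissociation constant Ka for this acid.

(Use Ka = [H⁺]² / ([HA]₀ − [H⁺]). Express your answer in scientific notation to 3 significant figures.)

[H⁺] = 10^(−pH) = 10^(−1.87) = 1.349e-02 M. For HA ⇌ H⁺ + A⁻, Ka = [H⁺][A⁻]/[HA] = [H⁺]² / ([HA]₀ − [H⁺]) = (1.349e-02)² / (0.261 − 1.349e-02) = 7.35e-04.

K_a = 7.35e-04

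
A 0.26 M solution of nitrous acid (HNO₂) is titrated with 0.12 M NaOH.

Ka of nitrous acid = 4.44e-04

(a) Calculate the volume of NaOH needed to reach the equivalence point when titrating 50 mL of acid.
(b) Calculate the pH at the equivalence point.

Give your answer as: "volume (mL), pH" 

moles acid = 0.26 × 50/1000 = 0.013 mol; V_base = moles/0.12 × 1000 = 108.3 mL. At equivalence only the conjugate base is present: [A⁻] = 0.013/0.158 = 8.2105e-02 M. Kb = Kw/Ka = 2.25e-11; [OH⁻] = √(Kb × [A⁻]) = 1.3599e-06; pOH = 5.87; pH = 14 - pOH = 8.13.

V = 108.3 mL, pH = 8.13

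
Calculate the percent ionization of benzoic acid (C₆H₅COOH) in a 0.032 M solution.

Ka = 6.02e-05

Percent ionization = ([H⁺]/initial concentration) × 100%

Using Ka equilibrium: x² + Ka×x - Ka×C = 0. Solving: [H⁺] = 1.3582e-03. Percent = (1.3582e-03/0.032) × 100

Percent ionization = 4.24%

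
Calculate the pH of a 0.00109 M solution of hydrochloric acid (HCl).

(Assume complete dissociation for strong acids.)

[H⁺] = 0.00109 M for strong acid. pH = -log[H⁺] = -log(0.00109)

pH = 2.96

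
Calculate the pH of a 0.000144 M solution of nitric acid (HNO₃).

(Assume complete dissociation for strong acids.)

[H⁺] = 0.000144 M for strong acid. pH = -log[H⁺] = -log(0.000144)

pH = 3.84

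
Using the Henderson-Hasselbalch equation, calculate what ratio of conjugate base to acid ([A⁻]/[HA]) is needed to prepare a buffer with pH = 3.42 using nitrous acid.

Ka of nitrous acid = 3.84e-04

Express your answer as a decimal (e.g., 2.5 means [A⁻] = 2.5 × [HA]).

pKa = -log(3.84e-04) = 3.4157. pH = pKa + log([A⁻]/[HA]), so log([A⁻]/[HA]) = pH − pKa = 3.42 − 3.4157 = 0.0043. [A⁻]/[HA] = 10^(0.0043) = 1.01

[A⁻]/[HA] = 1.01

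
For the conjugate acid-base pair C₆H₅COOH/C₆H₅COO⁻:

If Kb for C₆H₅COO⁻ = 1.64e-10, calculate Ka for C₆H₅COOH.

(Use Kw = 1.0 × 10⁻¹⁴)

For a conjugate pair Ka × Kb = Kw, so Ka = Kw/Kb = 1.0 × 10⁻¹⁴ / 1.64e-10 = 6.10e-05.

K_a = 6.10e-05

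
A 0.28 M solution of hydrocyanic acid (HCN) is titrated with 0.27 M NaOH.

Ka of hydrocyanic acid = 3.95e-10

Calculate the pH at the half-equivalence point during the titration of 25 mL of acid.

At half-equivalence [HA] = [A⁻], so Henderson-Hasselbalch gives pH = pKa = -log(3.95e-10) = 9.40.

pH = pKa = 9.40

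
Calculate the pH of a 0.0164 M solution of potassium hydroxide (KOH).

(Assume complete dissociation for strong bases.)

[OH⁻] = 0.0164 M for strong base. pOH = -log[OH⁻] = 1.79, pH = 14 - pOH

pH = 12.21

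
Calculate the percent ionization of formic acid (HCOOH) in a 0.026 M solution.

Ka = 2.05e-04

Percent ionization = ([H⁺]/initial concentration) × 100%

Using Ka equilibrium: x² + Ka×x - Ka×C = 0. Solving: [H⁺] = 2.2085e-03. Percent = (2.2085e-03/0.026) × 100

Percent ionization = 8.49%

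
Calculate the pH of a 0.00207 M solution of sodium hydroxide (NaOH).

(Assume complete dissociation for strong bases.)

[OH⁻] = 0.00207 M for strong base. pOH = -log[OH⁻] = 2.68, pH = 14 - pOH

pH = 11.32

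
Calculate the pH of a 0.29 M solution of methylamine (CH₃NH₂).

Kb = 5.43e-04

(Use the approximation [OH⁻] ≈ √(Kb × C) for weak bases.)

[OH⁻] = √(Kb × C) = √(5.43e-04 × 0.29) = 1.2549e-02. pOH = 1.90, pH = 14 - pOH

pH = 12.10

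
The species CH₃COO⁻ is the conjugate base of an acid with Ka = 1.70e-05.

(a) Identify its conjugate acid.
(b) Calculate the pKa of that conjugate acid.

(a) The conjugate acid is formed by adding one H⁺ to CH₃COO⁻, giving CH₃COOH. (b) pKa = -log(Ka) = -log(1.70e-05) = 4.77.

Conjugate acid: CH₃COOH; pK_a = 4.77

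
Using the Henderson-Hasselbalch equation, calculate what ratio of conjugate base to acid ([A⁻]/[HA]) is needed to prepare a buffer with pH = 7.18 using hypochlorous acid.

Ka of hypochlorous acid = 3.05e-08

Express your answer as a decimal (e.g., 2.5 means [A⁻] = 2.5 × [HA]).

pKa = -log(3.05e-08) = 7.5157. pH = pKa + log([A⁻]/[HA]), so log([A⁻]/[HA]) = pH − pKa = 7.18 − 7.5157 = -0.3357. [A⁻]/[HA] = 10^(-0.3357) = 0.462

[A⁻]/[HA] = 0.462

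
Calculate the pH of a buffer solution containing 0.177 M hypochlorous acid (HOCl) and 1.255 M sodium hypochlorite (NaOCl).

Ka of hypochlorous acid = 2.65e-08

pKa = -log(2.65e-08) = 7.58. pH = pKa + log([A⁻]/[HA]) = 7.58 + log(1.255/0.177)

pH = 8.43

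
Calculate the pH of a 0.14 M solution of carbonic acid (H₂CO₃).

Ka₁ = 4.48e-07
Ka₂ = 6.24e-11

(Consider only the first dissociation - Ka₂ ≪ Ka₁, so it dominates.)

First dissociation dominates. From Ka₁ = [H⁺][HA⁻]/[H₂A], x² + Ka₁·x − Ka₁·C = 0 with C = 0.14 M and Ka₁ = 4.48e-07. Solving: [H⁺] = (−Ka₁ + √(Ka₁² + 4·Ka₁·C)) / 2 = 2.5022e-04 M. pH = -log(2.5022e-04) = 3.60.

pH = 3.60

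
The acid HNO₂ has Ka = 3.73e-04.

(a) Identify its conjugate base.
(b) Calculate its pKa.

(a) The conjugate base is formed by removing one H⁺ from HNO₂, giving NO₂⁻. (b) pKa = -log(Ka) = -log(3.73e-04) = 3.43.

Conjugate base: NO₂⁻; pK_a = 3.43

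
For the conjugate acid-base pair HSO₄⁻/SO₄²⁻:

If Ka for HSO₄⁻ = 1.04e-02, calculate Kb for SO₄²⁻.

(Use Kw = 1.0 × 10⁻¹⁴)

For a conjugate pair Ka × Kb = Kw, so Kb = Kw/Ka = 1.0 × 10⁻¹⁴ / 1.04e-02 = 9.62e-13.

K_b = 9.62e-13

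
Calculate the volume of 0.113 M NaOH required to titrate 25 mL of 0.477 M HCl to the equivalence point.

At equivalence: moles acid = moles base. moles HCl = 0.477 × 25/1000 = 0.01192 mol. V_base = moles / 0.113 × 1000 = 105.5 mL.

V_{base} = 105.5 mL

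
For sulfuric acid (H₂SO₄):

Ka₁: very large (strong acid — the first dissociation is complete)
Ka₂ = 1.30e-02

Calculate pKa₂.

pKa₂ = -log(Ka₂) = -log(1.30e-02) = 1.89.

pK_{a2} = 1.89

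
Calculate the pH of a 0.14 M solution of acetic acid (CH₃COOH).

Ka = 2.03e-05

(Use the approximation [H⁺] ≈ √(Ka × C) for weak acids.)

[H⁺] = √(Ka × C) = √(2.03e-05 × 0.14) = 1.6858e-03. pH = -log(1.6858e-03)

pH = 2.77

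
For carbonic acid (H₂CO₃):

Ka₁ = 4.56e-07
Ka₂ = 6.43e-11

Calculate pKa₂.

pKa₂ = -log(Ka₂) = -log(6.43e-11) = 10.19.

pK_{a2} = 10.19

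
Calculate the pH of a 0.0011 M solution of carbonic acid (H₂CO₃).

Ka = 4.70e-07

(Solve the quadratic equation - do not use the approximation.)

x² + Ka×x - Ka×C = 0. Using quadratic formula: [H⁺] = 2.2504e-05

pH = 4.65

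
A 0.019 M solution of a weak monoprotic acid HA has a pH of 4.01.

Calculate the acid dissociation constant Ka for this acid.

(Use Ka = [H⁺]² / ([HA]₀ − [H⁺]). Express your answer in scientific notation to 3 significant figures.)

[H⁺] = 10^(−pH) = 10^(−4.01) = 9.772e-05 M. For HA ⇌ H⁺ + A⁻, Ka = [H⁺][A⁻]/[HA] = [H⁺]² / ([HA]₀ − [H⁺]) = (9.772e-05)² / (0.019 − 9.772e-05) = 5.05e-07.

K_a = 5.05e-07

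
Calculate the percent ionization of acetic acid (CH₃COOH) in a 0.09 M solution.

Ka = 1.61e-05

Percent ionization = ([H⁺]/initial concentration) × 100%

Using Ka equilibrium: x² + Ka×x - Ka×C = 0. Solving: [H⁺] = 1.1957e-03. Percent = (1.1957e-03/0.09) × 100

Percent ionization = 1.33%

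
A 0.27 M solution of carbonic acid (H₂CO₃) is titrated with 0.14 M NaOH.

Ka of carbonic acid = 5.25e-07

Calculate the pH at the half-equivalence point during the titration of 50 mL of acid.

At half-equivalence [HA] = [A⁻], so Henderson-Hasselbalch gives pH = pKa = -log(5.25e-07) = 6.28.

pH = pKa = 6.28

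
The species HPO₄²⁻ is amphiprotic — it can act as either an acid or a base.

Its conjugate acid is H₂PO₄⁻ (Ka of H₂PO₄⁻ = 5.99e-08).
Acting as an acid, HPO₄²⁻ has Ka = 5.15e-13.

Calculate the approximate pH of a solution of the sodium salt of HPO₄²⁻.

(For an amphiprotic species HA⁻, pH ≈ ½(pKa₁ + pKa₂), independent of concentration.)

pKa₁ = -log(5.99e-08) = 7.22; pKa₂ = -log(5.15e-13) = 12.29. For an amphiprotic species, pH ≈ ½(pKa₁ + pKa₂) = ½(7.22 + 12.29) = 9.76.

pH = 9.76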